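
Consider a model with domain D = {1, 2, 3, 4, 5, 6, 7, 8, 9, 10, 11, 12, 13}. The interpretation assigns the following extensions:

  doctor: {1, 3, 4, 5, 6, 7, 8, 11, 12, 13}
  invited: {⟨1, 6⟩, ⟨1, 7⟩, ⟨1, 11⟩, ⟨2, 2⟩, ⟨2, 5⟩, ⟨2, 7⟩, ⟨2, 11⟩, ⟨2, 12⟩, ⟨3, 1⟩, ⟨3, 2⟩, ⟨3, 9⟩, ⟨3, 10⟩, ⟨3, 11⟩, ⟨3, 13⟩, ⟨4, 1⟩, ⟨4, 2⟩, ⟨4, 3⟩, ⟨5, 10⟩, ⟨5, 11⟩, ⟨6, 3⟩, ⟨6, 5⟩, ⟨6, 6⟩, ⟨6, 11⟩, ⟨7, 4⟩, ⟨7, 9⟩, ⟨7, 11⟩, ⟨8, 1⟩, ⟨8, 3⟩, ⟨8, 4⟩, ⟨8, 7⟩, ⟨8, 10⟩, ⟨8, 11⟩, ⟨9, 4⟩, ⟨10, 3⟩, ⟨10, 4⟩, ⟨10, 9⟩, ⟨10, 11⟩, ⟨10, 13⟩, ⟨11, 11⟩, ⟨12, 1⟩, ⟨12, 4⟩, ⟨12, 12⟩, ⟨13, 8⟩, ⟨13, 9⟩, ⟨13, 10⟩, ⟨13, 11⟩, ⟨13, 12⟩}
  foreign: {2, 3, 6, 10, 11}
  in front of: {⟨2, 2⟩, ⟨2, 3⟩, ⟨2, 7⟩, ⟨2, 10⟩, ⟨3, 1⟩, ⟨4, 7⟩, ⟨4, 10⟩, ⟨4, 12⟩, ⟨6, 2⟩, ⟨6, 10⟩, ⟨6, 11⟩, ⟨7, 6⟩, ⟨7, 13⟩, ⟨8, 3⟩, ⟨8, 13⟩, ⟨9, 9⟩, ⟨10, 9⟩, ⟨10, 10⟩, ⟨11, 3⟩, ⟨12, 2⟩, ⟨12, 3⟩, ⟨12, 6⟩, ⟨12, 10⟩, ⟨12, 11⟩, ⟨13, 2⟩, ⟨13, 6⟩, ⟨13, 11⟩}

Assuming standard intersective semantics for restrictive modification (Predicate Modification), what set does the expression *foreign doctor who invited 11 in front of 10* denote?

⟦who invited 11⟧ = {x : ⟨x, 11⟩ ∈ ⟦invited⟧} = {1, 2, 3, 5, 6, 7, 8, 10, 11, 13}
⟦in front of 10⟧ = {x : ⟨x, 10⟩ ∈ ⟦in front of⟧} = {2, 4, 6, 10, 12}
⟦doctor⟧ = {1, 3, 4, 5, 6, 7, 8, 11, 12, 13}
… ∩ ⟦who invited 11⟧ = {1, 3, 4, 5, 6, 7, 8, 11, 12, 13} ∩ {1, 2, 3, 5, 6, 7, 8, 10, 11, 13} = {1, 3, 5, 6, 7, 8, 11, 13}
… ∩ ⟦in front of 10⟧ = {1, 3, 5, 6, 7, 8, 11, 13} ∩ {2, 4, 6, 10, 12} = {6}
… ∩ ⟦foreign⟧ = {6} ∩ {2, 3, 6, 10, 11} = {6}
So ⟦foreign doctor who invited 11 in front of 10⟧ = {6}.

{6}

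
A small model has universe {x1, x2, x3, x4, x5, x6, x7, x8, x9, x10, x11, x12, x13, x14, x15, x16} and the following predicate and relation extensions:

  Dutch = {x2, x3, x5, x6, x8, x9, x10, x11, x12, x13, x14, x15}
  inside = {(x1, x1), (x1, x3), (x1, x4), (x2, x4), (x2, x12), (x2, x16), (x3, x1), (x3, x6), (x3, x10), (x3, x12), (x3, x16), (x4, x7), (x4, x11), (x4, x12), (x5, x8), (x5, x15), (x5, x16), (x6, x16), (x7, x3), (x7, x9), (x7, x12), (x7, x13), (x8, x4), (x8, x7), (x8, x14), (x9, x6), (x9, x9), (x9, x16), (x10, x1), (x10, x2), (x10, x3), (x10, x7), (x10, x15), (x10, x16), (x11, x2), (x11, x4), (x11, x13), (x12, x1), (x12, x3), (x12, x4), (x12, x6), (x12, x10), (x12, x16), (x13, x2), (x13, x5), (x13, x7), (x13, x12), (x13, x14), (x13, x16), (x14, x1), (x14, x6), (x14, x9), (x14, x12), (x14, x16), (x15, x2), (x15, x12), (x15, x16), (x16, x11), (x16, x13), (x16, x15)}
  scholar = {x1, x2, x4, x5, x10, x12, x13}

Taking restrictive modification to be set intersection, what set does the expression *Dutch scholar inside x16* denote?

⟦inside x16⟧ = {x : ⟨x, x16⟩ ∈ ⟦inside⟧} = {x2, x3, x5, x6, x9, x10, x12, x13, x14, x15}
⟦scholar⟧ = {x1, x2, x4, x5, x10, x12, x13}
… ∩ ⟦inside x16⟧ = {x1, x2, x4, x5, x10, x12, x13} ∩ {x2, x3, x5, x6, x9, x10, x12, x13, x14, x15} = {x2, x5, x10, x12, x13}
… ∩ ⟦Dutch⟧ = {x2, x5, x10, x12, x13} ∩ {x2, x3, x5, x6, x8, x9, x10, x11, x12, x13, x14, x15} = {x2, x5, x10, x12, x13}
So ⟦Dutch scholar inside x16⟧ = {x2, x5, x10, x12, x13}.

{x2, x5, x10, x12, x13}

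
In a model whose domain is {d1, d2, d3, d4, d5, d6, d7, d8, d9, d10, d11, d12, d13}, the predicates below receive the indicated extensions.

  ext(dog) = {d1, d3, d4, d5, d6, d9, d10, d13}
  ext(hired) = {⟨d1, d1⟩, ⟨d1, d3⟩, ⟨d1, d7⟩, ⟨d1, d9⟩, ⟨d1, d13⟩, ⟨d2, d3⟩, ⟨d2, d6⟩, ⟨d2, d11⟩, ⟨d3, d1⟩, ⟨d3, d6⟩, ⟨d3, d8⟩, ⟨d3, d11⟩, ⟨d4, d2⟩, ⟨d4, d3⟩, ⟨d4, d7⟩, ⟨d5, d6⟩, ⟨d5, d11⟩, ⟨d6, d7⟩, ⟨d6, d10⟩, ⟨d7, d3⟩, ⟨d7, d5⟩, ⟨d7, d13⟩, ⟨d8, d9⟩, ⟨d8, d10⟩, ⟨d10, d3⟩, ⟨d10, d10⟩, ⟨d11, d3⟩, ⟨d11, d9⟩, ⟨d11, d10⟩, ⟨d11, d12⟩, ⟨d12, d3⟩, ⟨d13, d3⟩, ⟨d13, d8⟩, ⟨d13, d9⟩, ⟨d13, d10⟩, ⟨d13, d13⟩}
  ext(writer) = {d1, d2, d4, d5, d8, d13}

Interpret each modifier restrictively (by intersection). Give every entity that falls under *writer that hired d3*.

{d1, d2, d4, d13}

⟦that hired d3⟧ = {x : ⟨x, d3⟩ ∈ ⟦hired⟧} = {d1, d2, d4, d7, d10, d11, d12, d13}
⟦writer⟧ = {d1, d2, d4, d5, d8, d13}
… ∩ ⟦that hired d3⟧ = {d1, d2, d4, d5, d8, d13} ∩ {d1, d2, d4, d7, d10, d11, d12, d13} = {d1, d2, d4, d13}
So ⟦writer that hired d3⟧ = {d1, d2, d4, d13}.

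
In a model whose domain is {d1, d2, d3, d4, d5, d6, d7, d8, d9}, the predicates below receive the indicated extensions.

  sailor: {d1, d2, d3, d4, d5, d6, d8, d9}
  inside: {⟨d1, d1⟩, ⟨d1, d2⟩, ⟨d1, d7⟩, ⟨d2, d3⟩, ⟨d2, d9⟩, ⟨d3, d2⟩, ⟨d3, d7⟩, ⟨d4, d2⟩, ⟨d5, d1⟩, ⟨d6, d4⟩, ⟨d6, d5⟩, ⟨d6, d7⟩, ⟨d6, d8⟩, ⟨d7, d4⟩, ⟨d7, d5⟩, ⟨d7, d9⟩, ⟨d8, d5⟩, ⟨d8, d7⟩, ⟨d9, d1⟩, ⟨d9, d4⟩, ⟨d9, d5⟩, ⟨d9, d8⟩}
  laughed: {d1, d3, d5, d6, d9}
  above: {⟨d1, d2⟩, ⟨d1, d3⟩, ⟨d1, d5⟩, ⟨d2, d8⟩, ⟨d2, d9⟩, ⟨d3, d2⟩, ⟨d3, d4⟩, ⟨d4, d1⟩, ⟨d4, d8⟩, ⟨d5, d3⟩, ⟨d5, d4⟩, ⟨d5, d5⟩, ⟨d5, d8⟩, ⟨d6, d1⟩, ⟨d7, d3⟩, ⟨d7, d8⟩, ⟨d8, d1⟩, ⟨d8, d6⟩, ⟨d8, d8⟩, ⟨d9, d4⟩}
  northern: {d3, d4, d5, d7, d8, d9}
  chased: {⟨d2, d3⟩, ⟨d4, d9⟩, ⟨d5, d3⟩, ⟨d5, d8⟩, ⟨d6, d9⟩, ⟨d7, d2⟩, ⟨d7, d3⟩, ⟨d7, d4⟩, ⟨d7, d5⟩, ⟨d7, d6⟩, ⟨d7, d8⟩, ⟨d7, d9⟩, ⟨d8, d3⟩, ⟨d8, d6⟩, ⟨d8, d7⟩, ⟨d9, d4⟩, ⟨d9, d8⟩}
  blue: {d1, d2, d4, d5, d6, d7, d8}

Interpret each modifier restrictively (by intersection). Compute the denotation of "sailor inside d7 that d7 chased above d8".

{d8}

⟦inside d7⟧ = {x : ⟨x, d7⟩ ∈ ⟦inside⟧} = {d1, d3, d6, d8}
⟦that d7 chased⟧ = {x : ⟨d7, x⟩ ∈ ⟦chased⟧} = {d2, d3, d4, d5, d6, d8, d9}
⟦above d8⟧ = {x : ⟨x, d8⟩ ∈ ⟦above⟧} = {d2, d4, d5, d7, d8}
⟦sailor⟧ = {d1, d2, d3, d4, d5, d6, d8, d9}
… ∩ ⟦inside d7⟧ = {d1, d2, d3, d4, d5, d6, d8, d9} ∩ {d1, d3, d6, d8} = {d1, d3, d6, d8}
… ∩ ⟦that d7 chased⟧ = {d1, d3, d6, d8} ∩ {d2, d3, d4, d5, d6, d8, d9} = {d3, d6, d8}
… ∩ ⟦above d8⟧ = {d3, d6, d8} ∩ {d2, d4, d5, d7, d8} = {d8}
So ⟦sailor inside d7 that d7 chased above d8⟧ = {d8}.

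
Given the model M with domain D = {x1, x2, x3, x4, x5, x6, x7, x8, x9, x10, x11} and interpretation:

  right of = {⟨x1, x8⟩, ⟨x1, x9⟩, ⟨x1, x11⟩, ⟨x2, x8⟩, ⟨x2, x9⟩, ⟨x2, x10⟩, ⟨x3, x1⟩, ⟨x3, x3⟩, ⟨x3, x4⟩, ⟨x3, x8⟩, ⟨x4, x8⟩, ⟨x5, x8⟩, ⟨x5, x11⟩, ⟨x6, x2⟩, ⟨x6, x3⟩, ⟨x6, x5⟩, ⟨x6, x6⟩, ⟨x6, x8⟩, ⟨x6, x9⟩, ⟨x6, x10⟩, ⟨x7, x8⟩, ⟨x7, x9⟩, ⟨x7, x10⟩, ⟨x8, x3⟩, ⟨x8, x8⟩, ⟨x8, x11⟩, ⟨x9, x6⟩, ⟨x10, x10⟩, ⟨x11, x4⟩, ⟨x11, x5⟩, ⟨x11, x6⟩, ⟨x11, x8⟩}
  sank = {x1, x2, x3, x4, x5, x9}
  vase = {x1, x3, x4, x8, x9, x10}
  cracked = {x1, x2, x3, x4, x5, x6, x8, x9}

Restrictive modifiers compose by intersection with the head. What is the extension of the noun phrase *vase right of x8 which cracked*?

{x1, x3, x4, x8}

⟦right of x8⟧ = {x : ⟨x, x8⟩ ∈ ⟦right of⟧} = {x1, x2, x3, x4, x5, x6, x7, x8, x11}
⟦which cracked⟧ = ⟦cracked⟧ = {x1, x2, x3, x4, x5, x6, x8, x9}
⟦vase⟧ = {x1, x3, x4, x8, x9, x10}
… ∩ ⟦right of x8⟧ = {x1, x3, x4, x8, x9, x10} ∩ {x1, x2, x3, x4, x5, x6, x7, x8, x11} = {x1, x3, x4, x8}
… ∩ ⟦which cracked⟧ = {x1, x3, x4, x8} ∩ {x1, x2, x3, x4, x5, x6, x8, x9} = {x1, x3, x4, x8}
So ⟦vase right of x8 which cracked⟧ = {x1, x3, x4, x8}.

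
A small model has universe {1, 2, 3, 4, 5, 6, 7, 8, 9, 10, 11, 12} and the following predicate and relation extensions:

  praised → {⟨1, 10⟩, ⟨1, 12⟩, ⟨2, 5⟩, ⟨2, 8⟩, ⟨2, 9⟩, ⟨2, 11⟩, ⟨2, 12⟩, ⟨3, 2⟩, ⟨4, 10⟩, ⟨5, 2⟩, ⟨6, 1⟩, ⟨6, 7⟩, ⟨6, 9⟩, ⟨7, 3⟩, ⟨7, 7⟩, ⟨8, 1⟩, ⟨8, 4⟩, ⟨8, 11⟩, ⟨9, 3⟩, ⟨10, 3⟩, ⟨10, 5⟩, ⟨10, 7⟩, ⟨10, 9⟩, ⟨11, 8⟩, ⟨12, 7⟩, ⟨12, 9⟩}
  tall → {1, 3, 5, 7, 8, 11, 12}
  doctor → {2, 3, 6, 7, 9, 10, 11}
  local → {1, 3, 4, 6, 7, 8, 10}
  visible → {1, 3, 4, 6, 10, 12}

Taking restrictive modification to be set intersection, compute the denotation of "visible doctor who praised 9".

{6, 10}

⟦who praised 9⟧ = {x : ⟨x, 9⟩ ∈ ⟦praised⟧} = {2, 6, 10, 12}
⟦doctor⟧ = {2, 3, 6, 7, 9, 10, 11}
… ∩ ⟦who praised 9⟧ = {2, 3, 6, 7, 9, 10, 11} ∩ {2, 6, 10, 12} = {2, 6, 10}
… ∩ ⟦visible⟧ = {2, 6, 10} ∩ {1, 3, 4, 6, 10, 12} = {6, 10}
So ⟦visible doctor who praised 9⟧ = {6, 10}.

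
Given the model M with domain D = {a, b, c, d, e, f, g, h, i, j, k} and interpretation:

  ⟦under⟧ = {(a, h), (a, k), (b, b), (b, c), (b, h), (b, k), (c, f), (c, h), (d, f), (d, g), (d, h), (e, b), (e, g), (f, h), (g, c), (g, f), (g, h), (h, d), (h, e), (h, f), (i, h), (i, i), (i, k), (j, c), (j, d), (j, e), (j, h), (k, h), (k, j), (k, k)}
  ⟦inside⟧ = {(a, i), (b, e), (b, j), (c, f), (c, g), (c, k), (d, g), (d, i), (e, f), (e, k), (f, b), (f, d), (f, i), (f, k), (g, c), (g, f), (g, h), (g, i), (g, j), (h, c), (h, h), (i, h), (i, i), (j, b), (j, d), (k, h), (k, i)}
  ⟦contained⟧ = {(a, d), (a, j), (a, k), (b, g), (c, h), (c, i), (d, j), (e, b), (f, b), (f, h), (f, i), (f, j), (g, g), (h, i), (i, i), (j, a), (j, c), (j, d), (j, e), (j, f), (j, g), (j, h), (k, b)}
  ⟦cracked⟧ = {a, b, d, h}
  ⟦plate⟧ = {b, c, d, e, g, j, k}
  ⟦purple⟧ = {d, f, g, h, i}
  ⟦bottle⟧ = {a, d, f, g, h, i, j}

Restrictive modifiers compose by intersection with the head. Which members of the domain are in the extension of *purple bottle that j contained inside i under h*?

{d, f, g}

⟦that j contained⟧ = {x : ⟨j, x⟩ ∈ ⟦contained⟧} = {a, c, d, e, f, g, h}
⟦inside i⟧ = {x : ⟨x, i⟩ ∈ ⟦inside⟧} = {a, d, f, g, i, k}
⟦under h⟧ = {x : ⟨x, h⟩ ∈ ⟦under⟧} = {a, b, c, d, f, g, i, j, k}
⟦bottle⟧ = {a, d, f, g, h, i, j}
… ∩ ⟦that j contained⟧ = {a, d, f, g, h, i, j} ∩ {a, c, d, e, f, g, h} = {a, d, f, g, h}
… ∩ ⟦inside i⟧ = {a, d, f, g, h} ∩ {a, d, f, g, i, k} = {a, d, f, g}
… ∩ ⟦under h⟧ = {a, d, f, g} ∩ {a, b, c, d, f, g, i, j, k} = {a, d, f, g}
… ∩ ⟦purple⟧ = {a, d, f, g} ∩ {d, f, g, h, i} = {d, f, g}
So ⟦purple bottle that j contained inside i under h⟧ = {d, f, g}.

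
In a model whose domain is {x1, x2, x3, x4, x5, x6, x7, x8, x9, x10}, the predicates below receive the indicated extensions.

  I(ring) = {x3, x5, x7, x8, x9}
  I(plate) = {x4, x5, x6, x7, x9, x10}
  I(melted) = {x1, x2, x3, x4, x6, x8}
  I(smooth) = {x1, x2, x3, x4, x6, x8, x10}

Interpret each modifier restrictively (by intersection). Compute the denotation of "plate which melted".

{x4, x6}

⟦which melted⟧ = ⟦melted⟧ = {x1, x2, x3, x4, x6, x8}
⟦plate⟧ = {x4, x5, x6, x7, x9, x10}
… ∩ ⟦which melted⟧ = {x4, x5, x6, x7, x9, x10} ∩ {x1, x2, x3, x4, x6, x8} = {x4, x6}
So ⟦plate which melted⟧ = {x4, x6}.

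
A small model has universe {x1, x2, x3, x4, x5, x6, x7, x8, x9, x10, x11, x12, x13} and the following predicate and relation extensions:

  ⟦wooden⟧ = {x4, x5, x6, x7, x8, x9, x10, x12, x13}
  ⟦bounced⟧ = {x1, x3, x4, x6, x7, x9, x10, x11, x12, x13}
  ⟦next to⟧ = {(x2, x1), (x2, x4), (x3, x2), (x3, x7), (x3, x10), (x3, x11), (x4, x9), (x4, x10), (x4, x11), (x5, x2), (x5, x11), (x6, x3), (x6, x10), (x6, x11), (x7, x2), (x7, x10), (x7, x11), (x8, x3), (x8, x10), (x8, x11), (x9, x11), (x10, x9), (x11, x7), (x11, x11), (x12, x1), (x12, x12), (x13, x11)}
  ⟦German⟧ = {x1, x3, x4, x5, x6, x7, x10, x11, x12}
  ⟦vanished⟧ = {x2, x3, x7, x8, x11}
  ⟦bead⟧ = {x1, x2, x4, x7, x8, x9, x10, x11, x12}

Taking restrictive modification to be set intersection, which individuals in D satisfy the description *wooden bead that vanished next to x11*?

⟦that vanished⟧ = ⟦vanished⟧ = {x2, x3, x7, x8, x11}
⟦next to x11⟧ = {x : ⟨x, x11⟩ ∈ ⟦next to⟧} = {x3, x4, x5, x6, x7, x8, x9, x11, x13}
⟦bead⟧ = {x1, x2, x4, x7, x8, x9, x10, x11, x12}
… ∩ ⟦that vanished⟧ = {x1, x2, x4, x7, x8, x9, x10, x11, x12} ∩ {x2, x3, x7, x8, x11} = {x2, x7, x8, x11}
… ∩ ⟦next to x11⟧ = {x2, x7, x8, x11} ∩ {x3, x4, x5, x6, x7, x8, x9, x11, x13} = {x7, x8, x11}
… ∩ ⟦wooden⟧ = {x7, x8, x11} ∩ {x4, x5, x6, x7, x8, x9, x10, x12, x13} = {x7, x8}
So ⟦wooden bead that vanished next to x11⟧ = {x7, x8}.

{x7, x8}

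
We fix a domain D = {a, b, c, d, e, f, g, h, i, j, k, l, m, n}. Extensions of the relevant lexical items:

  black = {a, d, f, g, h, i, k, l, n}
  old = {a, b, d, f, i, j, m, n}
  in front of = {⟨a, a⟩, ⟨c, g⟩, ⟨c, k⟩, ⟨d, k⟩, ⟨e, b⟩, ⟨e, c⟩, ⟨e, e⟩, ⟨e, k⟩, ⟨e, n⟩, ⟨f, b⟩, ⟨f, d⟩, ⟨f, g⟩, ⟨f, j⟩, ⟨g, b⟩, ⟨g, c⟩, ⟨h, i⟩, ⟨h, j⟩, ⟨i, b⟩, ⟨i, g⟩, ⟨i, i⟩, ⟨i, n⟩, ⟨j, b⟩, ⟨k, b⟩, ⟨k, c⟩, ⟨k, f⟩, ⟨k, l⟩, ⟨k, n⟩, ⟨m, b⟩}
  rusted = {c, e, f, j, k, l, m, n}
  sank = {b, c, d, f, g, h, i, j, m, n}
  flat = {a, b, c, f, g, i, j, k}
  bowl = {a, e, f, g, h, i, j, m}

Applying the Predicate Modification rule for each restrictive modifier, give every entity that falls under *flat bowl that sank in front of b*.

⟦that sank⟧ = ⟦sank⟧ = {b, c, d, f, g, h, i, j, m, n}
⟦in front of b⟧ = {x : ⟨x, b⟩ ∈ ⟦in front of⟧} = {e, f, g, i, j, k, m}
⟦bowl⟧ = {a, e, f, g, h, i, j, m}
… ∩ ⟦that sank⟧ = {a, e, f, g, h, i, j, m} ∩ {b, c, d, f, g, h, i, j, m, n} = {f, g, h, i, j, m}
… ∩ ⟦in front of b⟧ = {f, g, h, i, j, m} ∩ {e, f, g, i, j, k, m} = {f, g, i, j, m}
… ∩ ⟦flat⟧ = {f, g, i, j, m} ∩ {a, b, c, f, g, i, j, k} = {f, g, i, j}
So ⟦flat bowl that sank in front of b⟧ = {f, g, i, j}.

{f, g, i, j}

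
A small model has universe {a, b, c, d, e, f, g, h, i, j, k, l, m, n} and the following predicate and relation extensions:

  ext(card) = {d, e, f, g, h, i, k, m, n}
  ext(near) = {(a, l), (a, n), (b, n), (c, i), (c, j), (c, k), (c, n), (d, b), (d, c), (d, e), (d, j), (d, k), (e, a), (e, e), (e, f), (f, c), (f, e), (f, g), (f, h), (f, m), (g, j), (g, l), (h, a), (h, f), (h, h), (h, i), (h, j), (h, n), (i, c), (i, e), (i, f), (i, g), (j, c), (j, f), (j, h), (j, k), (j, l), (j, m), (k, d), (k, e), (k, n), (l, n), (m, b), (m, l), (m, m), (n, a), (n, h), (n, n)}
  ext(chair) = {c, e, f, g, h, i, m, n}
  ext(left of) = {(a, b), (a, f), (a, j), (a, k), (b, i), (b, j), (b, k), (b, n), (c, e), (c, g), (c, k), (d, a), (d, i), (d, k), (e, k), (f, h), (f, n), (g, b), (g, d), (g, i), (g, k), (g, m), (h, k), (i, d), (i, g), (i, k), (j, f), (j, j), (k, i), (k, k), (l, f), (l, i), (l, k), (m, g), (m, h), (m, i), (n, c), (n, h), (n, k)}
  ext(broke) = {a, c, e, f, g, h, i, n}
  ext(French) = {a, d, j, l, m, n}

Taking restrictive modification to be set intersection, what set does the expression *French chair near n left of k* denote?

{n}

⟦near n⟧ = {x : ⟨x, n⟩ ∈ ⟦near⟧} = {a, b, c, h, k, l, n}
⟦left of k⟧ = {x : ⟨x, k⟩ ∈ ⟦left of⟧} = {a, b, c, d, e, g, h, i, k, l, n}
⟦chair⟧ = {c, e, f, g, h, i, m, n}
… ∩ ⟦near n⟧ = {c, e, f, g, h, i, m, n} ∩ {a, b, c, h, k, l, n} = {c, h, n}
… ∩ ⟦left of k⟧ = {c, h, n} ∩ {a, b, c, d, e, g, h, i, k, l, n} = {c, h, n}
… ∩ ⟦French⟧ = {c, h, n} ∩ {a, d, j, l, m, n} = {n}
So ⟦French chair near n left of k⟧ = {n}.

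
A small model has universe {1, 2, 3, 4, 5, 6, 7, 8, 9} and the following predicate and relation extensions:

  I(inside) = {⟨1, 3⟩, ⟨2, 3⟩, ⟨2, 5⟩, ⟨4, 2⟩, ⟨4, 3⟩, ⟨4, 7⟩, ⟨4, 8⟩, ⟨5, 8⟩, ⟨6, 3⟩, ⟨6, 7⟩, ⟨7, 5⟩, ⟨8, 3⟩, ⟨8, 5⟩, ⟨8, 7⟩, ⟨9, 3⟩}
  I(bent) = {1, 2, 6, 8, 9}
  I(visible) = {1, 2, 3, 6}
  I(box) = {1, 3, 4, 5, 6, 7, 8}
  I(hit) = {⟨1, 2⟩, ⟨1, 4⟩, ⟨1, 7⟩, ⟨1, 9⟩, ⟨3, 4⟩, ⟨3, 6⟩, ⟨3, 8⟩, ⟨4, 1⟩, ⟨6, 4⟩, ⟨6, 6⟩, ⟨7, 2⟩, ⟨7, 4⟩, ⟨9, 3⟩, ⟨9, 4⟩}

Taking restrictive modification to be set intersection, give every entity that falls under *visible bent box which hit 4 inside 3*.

⟦which hit 4⟧ = {x : ⟨x, 4⟩ ∈ ⟦hit⟧} = {1, 3, 6, 7, 9}
⟦inside 3⟧ = {x : ⟨x, 3⟩ ∈ ⟦inside⟧} = {1, 2, 4, 6, 8, 9}
⟦box⟧ = {1, 3, 4, 5, 6, 7, 8}
… ∩ ⟦which hit 4⟧ = {1, 3, 4, 5, 6, 7, 8} ∩ {1, 3, 6, 7, 9} = {1, 3, 6, 7}
… ∩ ⟦inside 3⟧ = {1, 3, 6, 7} ∩ {1, 2, 4, 6, 8, 9} = {1, 6}
… ∩ ⟦visible⟧ = {1, 6} ∩ {1, 2, 3, 6} = {1, 6}
… ∩ ⟦bent⟧ = {1, 6} ∩ {1, 2, 6, 8, 9} = {1, 6}
So ⟦visible bent box which hit 4 inside 3⟧ = {1, 6}.

{1, 6}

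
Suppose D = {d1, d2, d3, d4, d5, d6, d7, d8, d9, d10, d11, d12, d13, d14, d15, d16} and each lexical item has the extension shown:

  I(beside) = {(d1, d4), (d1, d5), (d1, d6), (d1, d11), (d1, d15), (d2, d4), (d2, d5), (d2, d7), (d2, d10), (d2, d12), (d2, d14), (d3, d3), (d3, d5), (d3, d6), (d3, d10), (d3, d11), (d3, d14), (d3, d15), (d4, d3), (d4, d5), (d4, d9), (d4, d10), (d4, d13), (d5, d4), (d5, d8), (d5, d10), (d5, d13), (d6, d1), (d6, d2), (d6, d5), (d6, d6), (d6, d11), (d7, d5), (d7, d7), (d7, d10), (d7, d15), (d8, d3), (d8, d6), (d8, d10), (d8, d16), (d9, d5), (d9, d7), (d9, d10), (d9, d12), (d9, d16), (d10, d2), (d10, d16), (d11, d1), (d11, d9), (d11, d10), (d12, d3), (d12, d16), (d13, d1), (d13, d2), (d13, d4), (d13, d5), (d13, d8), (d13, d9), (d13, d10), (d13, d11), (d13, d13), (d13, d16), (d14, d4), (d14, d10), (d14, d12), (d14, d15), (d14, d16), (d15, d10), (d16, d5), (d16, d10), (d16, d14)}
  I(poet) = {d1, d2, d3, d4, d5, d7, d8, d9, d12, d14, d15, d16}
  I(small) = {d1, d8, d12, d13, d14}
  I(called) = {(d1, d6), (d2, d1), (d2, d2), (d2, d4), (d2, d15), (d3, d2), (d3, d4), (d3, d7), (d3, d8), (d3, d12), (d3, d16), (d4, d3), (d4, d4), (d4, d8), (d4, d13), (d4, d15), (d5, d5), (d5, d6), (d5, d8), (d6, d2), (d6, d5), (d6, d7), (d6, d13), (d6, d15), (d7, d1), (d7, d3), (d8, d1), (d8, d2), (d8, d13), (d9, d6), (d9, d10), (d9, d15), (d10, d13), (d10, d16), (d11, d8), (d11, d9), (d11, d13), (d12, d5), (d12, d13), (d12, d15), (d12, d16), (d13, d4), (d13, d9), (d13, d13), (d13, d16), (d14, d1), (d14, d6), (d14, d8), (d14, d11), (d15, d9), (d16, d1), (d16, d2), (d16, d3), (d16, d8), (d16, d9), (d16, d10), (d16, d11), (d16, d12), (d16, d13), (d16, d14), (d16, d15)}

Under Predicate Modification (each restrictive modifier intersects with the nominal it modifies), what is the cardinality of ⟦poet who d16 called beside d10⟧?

6

⟦who d16 called⟧ = {x : ⟨d16, x⟩ ∈ ⟦called⟧} = {d1, d2, d3, d8, d9, d10, d11, d12, d13, d14, d15}
⟦beside d10⟧ = {x : ⟨x, d10⟩ ∈ ⟦beside⟧} = {d2, d3, d4, d5, d7, d8, d9, d11, d13, d14, d15, d16}
⟦poet⟧ = {d1, d2, d3, d4, d5, d7, d8, d9, d12, d14, d15, d16}
… ∩ ⟦who d16 called⟧ = {d1, d2, d3, d4, d5, d7, d8, d9, d12, d14, d15, d16} ∩ {d1, d2, d3, d8, d9, d10, d11, d12, d13, d14, d15} = {d1, d2, d3, d8, d9, d12, d14, d15}
… ∩ ⟦beside d10⟧ = {d1, d2, d3, d8, d9, d12, d14, d15} ∩ {d2, d3, d4, d5, d7, d8, d9, d11, d13, d14, d15, d16} = {d2, d3, d8, d9, d14, d15}
⟦poet who d16 called beside d10⟧ = {d2, d3, d8, d9, d14, d15}, so the cardinality is 6.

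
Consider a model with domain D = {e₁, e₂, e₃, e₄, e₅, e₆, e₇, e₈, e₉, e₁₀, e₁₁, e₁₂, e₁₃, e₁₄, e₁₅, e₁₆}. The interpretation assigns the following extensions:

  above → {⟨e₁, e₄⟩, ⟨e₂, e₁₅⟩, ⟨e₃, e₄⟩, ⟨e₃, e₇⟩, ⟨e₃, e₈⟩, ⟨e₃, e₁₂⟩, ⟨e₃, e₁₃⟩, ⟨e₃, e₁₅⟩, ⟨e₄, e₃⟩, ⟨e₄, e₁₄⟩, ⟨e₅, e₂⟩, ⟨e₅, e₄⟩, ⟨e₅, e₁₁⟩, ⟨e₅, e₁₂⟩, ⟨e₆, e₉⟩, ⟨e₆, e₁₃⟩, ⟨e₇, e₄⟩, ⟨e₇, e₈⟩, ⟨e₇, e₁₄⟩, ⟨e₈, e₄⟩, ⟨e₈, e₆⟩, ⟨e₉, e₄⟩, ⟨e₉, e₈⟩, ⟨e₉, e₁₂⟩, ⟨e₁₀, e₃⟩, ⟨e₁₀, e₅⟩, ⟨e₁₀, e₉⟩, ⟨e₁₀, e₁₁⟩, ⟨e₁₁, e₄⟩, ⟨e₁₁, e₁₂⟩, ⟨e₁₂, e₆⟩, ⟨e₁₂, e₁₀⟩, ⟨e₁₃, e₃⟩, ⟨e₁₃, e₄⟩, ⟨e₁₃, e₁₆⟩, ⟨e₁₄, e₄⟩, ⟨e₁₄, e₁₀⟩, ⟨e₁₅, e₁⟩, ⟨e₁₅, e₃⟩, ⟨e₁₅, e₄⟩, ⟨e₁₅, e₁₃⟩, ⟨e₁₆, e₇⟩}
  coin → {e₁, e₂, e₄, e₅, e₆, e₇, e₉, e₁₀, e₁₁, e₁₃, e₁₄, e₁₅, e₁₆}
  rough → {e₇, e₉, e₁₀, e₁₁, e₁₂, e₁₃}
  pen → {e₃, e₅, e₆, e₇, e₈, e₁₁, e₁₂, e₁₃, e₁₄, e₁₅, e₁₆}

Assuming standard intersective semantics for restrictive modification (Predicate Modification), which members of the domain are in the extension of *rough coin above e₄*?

⟦above e₄⟧ = {x : ⟨x, e₄⟩ ∈ ⟦above⟧} = {e₁, e₃, e₅, e₇, e₈, e₉, e₁₁, e₁₃, e₁₄, e₁₅}
⟦coin⟧ = {e₁, e₂, e₄, e₅, e₆, e₇, e₉, e₁₀, e₁₁, e₁₃, e₁₄, e₁₅, e₁₆}
… ∩ ⟦above e₄⟧ = {e₁, e₂, e₄, e₅, e₆, e₇, e₉, e₁₀, e₁₁, e₁₃, e₁₄, e₁₅, e₁₆} ∩ {e₁, e₃, e₅, e₇, e₈, e₉, e₁₁, e₁₃, e₁₄, e₁₅} = {e₁, e₅, e₇, e₉, e₁₁, e₁₃, e₁₄, e₁₅}
… ∩ ⟦rough⟧ = {e₁, e₅, e₇, e₉, e₁₁, e₁₃, e₁₄, e₁₅} ∩ {e₇, e₉, e₁₀, e₁₁, e₁₂, e₁₃} = {e₇, e₉, e₁₁, e₁₃}
So ⟦rough coin above e₄⟧ = {e₇, e₉, e₁₁, e₁₃}.

{e₇, e₉, e₁₁, e₁₃}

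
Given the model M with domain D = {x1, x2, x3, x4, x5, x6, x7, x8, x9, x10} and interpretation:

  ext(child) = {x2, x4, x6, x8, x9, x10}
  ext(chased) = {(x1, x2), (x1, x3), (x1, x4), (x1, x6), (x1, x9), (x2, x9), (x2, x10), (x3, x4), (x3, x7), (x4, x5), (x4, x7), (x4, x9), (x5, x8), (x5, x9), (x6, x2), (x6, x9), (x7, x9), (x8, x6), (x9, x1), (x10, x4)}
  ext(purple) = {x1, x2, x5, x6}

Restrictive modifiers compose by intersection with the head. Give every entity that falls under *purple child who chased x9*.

⟦who chased x9⟧ = {x : ⟨x, x9⟩ ∈ ⟦chased⟧} = {x1, x2, x4, x5, x6, x7}
⟦child⟧ = {x2, x4, x6, x8, x9, x10}
… ∩ ⟦who chased x9⟧ = {x2, x4, x6, x8, x9, x10} ∩ {x1, x2, x4, x5, x6, x7} = {x2, x4, x6}
… ∩ ⟦purple⟧ = {x2, x4, x6} ∩ {x1, x2, x5, x6} = {x2, x6}
So ⟦purple child who chased x9⟧ = {x2, x6}.

{x2, x6}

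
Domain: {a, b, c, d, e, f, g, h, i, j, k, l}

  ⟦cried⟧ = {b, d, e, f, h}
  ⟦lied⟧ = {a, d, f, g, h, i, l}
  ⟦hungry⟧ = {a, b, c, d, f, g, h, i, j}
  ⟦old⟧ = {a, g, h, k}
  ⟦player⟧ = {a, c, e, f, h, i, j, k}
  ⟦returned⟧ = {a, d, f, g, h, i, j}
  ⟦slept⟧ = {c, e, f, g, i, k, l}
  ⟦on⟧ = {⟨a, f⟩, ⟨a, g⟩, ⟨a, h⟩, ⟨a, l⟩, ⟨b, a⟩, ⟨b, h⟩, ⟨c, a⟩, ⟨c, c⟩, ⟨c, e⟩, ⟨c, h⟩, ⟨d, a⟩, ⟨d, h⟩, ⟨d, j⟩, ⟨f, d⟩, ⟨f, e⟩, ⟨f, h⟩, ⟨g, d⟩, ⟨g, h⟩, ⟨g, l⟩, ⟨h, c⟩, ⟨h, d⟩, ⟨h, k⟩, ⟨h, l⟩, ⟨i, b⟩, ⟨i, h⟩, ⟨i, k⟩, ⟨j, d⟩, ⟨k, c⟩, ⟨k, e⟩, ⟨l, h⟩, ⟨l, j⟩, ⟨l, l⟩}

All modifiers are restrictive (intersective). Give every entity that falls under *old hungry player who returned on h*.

{a}

⟦who returned⟧ = ⟦returned⟧ = {a, d, f, g, h, i, j}
⟦on h⟧ = {x : ⟨x, h⟩ ∈ ⟦on⟧} = {a, b, c, d, f, g, i, l}
⟦player⟧ = {a, c, e, f, h, i, j, k}
… ∩ ⟦who returned⟧ = {a, c, e, f, h, i, j, k} ∩ {a, d, f, g, h, i, j} = {a, f, h, i, j}
… ∩ ⟦on h⟧ = {a, f, h, i, j} ∩ {a, b, c, d, f, g, i, l} = {a, f, i}
… ∩ ⟦old⟧ = {a, f, i} ∩ {a, g, h, k} = {a}
… ∩ ⟦hungry⟧ = {a} ∩ {a, b, c, d, f, g, h, i, j} = {a}
So ⟦old hungry player who returned on h⟧ = {a}.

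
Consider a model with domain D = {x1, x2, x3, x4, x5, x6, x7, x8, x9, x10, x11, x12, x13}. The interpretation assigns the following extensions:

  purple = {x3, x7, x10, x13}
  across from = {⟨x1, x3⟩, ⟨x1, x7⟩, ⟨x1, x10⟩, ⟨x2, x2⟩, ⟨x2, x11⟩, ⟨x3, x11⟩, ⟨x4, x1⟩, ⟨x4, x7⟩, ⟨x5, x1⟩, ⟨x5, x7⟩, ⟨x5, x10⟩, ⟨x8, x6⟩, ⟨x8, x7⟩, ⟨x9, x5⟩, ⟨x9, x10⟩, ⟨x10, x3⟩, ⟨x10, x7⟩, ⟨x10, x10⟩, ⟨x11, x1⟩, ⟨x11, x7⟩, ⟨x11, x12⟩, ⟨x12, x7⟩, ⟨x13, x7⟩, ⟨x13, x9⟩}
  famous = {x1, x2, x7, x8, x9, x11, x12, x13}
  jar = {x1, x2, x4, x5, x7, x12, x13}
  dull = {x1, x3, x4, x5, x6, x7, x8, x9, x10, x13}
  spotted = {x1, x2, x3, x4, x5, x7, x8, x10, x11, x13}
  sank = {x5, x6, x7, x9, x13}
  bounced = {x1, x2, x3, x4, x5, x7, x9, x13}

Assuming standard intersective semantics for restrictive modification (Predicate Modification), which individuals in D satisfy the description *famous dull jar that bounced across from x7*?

⟦that bounced⟧ = ⟦bounced⟧ = {x1, x2, x3, x4, x5, x7, x9, x13}
⟦across from x7⟧ = {x : ⟨x, x7⟩ ∈ ⟦across from⟧} = {x1, x4, x5, x8, x10, x11, x12, x13}
⟦jar⟧ = {x1, x2, x4, x5, x7, x12, x13}
… ∩ ⟦that bounced⟧ = {x1, x2, x4, x5, x7, x12, x13} ∩ {x1, x2, x3, x4, x5, x7, x9, x13} = {x1, x2, x4, x5, x7, x13}
… ∩ ⟦across from x7⟧ = {x1, x2, x4, x5, x7, x13} ∩ {x1, x4, x5, x8, x10, x11, x12, x13} = {x1, x4, x5, x13}
… ∩ ⟦famous⟧ = {x1, x4, x5, x13} ∩ {x1, x2, x7, x8, x9, x11, x12, x13} = {x1, x13}
… ∩ ⟦dull⟧ = {x1, x13} ∩ {x1, x3, x4, x5, x6, x7, x8, x9, x10, x13} = {x1, x13}
So ⟦famous dull jar that bounced across from x7⟧ = {x1, x13}.

{x1, x13}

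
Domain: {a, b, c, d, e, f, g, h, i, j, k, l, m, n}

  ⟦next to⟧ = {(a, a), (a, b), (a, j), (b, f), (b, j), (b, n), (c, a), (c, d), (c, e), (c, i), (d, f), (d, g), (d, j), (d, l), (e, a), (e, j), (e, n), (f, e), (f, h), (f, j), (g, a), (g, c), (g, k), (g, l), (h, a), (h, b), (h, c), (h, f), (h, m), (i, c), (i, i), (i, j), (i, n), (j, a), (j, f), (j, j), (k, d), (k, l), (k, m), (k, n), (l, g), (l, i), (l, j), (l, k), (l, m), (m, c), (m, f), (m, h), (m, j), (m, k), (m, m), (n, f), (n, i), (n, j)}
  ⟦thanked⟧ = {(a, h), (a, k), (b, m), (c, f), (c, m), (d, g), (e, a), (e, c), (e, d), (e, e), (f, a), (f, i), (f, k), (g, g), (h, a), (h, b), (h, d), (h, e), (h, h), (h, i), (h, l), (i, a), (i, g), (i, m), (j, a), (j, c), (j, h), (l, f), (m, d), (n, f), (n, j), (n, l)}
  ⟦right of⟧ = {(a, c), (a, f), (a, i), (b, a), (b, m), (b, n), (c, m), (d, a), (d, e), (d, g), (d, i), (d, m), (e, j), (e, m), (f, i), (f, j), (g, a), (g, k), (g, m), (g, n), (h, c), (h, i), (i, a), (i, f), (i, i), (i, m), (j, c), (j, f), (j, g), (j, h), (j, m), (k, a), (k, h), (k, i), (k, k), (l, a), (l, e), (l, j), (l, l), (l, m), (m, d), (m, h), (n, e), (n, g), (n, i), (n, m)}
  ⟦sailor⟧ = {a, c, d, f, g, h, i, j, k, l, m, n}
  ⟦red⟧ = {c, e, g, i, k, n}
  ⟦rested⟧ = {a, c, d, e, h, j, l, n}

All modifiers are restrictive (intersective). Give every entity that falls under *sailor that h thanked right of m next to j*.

{d, i, l}

⟦that h thanked⟧ = {x : ⟨h, x⟩ ∈ ⟦thanked⟧} = {a, b, d, e, h, i, l}
⟦right of m⟧ = {x : ⟨x, m⟩ ∈ ⟦right of⟧} = {b, c, d, e, g, i, j, l, n}
⟦next to j⟧ = {x : ⟨x, j⟩ ∈ ⟦next to⟧} = {a, b, d, e, f, i, j, l, m, n}
⟦sailor⟧ = {a, c, d, f, g, h, i, j, k, l, m, n}
… ∩ ⟦that h thanked⟧ = {a, c, d, f, g, h, i, j, k, l, m, n} ∩ {a, b, d, e, h, i, l} = {a, d, h, i, l}
… ∩ ⟦right of m⟧ = {a, d, h, i, l} ∩ {b, c, d, e, g, i, j, l, n} = {d, i, l}
… ∩ ⟦next to j⟧ = {d, i, l} ∩ {a, b, d, e, f, i, j, l, m, n} = {d, i, l}
So ⟦sailor that h thanked right of m next to j⟧ = {d, i, l}.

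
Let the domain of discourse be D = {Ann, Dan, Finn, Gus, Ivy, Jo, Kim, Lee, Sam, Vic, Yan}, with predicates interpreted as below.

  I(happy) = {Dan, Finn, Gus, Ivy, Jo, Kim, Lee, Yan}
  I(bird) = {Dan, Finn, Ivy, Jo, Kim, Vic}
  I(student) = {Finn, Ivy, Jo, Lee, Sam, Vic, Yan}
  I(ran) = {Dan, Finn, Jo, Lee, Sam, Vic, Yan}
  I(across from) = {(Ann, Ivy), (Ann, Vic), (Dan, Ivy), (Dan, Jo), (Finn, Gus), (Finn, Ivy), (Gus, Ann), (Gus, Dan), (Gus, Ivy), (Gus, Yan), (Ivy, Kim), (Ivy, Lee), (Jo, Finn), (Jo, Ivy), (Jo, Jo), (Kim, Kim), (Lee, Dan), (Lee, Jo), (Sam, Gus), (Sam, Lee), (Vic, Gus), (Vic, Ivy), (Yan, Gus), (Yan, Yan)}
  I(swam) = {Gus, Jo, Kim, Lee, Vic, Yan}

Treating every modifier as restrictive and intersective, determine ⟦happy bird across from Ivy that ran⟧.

{Dan, Finn, Jo}

⟦across from Ivy⟧ = {x : ⟨x, Ivy⟩ ∈ ⟦across from⟧} = {Ann, Dan, Finn, Gus, Jo, Vic}
⟦that ran⟧ = ⟦ran⟧ = {Dan, Finn, Jo, Lee, Sam, Vic, Yan}
⟦bird⟧ = {Dan, Finn, Ivy, Jo, Kim, Vic}
… ∩ ⟦across from Ivy⟧ = {Dan, Finn, Ivy, Jo, Kim, Vic} ∩ {Ann, Dan, Finn, Gus, Jo, Vic} = {Dan, Finn, Jo, Vic}
… ∩ ⟦that ran⟧ = {Dan, Finn, Jo, Vic} ∩ {Dan, Finn, Jo, Lee, Sam, Vic, Yan} = {Dan, Finn, Jo, Vic}
… ∩ ⟦happy⟧ = {Dan, Finn, Jo, Vic} ∩ {Dan, Finn, Gus, Ivy, Jo, Kim, Lee, Yan} = {Dan, Finn, Jo}
So ⟦happy bird across from Ivy that ran⟧ = {Dan, Finn, Jo}.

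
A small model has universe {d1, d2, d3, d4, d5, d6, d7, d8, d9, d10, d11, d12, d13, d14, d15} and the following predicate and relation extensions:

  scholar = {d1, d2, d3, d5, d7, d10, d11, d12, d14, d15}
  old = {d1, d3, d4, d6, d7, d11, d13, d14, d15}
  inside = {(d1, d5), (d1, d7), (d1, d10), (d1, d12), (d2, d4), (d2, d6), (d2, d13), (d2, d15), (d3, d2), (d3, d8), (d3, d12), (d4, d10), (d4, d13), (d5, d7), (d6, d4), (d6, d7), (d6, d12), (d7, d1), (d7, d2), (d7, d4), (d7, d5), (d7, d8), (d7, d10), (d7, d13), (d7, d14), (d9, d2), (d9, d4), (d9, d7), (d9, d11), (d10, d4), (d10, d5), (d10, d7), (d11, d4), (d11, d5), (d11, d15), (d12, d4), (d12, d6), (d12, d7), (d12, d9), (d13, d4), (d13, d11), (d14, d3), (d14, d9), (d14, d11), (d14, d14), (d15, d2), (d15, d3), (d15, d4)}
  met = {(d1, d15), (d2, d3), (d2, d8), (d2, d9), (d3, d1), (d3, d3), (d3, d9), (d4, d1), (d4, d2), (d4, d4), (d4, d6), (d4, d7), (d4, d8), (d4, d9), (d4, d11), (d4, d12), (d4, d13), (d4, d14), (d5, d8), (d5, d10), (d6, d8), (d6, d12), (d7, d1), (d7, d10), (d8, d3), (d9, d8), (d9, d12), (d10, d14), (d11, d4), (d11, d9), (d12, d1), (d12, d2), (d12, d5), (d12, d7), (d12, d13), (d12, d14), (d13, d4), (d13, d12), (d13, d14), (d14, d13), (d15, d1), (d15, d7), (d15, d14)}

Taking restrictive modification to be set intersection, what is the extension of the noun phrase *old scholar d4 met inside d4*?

{d7, d11}

⟦d4 met⟧ = {x : ⟨d4, x⟩ ∈ ⟦met⟧} = {d1, d2, d4, d6, d7, d8, d9, d11, d12, d13, d14}
⟦inside d4⟧ = {x : ⟨x, d4⟩ ∈ ⟦inside⟧} = {d2, d6, d7, d9, d10, d11, d12, d13, d15}
⟦scholar⟧ = {d1, d2, d3, d5, d7, d10, d11, d12, d14, d15}
… ∩ ⟦d4 met⟧ = {d1, d2, d3, d5, d7, d10, d11, d12, d14, d15} ∩ {d1, d2, d4, d6, d7, d8, d9, d11, d12, d13, d14} = {d1, d2, d7, d11, d12, d14}
… ∩ ⟦inside d4⟧ = {d1, d2, d7, d11, d12, d14} ∩ {d2, d6, d7, d9, d10, d11, d12, d13, d15} = {d2, d7, d11, d12}
… ∩ ⟦old⟧ = {d2, d7, d11, d12} ∩ {d1, d3, d4, d6, d7, d11, d13, d14, d15} = {d7, d11}
So ⟦old scholar d4 met inside d4⟧ = {d7, d11}.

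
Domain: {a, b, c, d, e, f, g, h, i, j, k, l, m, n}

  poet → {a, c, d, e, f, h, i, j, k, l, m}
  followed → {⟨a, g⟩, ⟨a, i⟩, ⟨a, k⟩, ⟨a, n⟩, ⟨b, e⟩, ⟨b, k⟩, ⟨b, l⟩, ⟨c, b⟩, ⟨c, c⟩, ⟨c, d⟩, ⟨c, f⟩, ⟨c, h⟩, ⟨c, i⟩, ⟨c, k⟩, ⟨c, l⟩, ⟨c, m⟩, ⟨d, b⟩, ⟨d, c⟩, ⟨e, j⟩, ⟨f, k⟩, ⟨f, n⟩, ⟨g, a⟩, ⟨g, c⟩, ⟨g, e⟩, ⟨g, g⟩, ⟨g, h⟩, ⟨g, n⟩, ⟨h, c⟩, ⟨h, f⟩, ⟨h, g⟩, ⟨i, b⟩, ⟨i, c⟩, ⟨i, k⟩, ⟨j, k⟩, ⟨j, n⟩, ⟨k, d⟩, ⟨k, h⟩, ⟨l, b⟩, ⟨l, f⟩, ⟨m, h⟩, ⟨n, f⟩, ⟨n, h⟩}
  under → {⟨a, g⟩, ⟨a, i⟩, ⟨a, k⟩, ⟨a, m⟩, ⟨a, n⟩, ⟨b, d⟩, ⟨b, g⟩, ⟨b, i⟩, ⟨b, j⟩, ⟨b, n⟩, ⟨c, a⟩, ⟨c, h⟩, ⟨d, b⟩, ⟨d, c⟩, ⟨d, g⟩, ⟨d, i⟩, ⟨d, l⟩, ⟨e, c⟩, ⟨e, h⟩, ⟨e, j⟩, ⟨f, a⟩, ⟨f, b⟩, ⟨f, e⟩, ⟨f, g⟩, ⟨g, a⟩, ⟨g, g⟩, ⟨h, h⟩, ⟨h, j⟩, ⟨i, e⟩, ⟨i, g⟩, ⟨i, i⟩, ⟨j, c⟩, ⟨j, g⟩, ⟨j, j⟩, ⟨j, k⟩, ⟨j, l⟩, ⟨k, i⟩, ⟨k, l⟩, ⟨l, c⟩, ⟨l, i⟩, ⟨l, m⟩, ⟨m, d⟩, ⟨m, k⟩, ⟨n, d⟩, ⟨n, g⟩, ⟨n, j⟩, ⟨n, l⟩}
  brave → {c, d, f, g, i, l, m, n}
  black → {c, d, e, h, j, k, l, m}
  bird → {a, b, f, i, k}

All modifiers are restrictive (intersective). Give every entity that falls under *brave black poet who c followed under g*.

{d}

⟦who c followed⟧ = {x : ⟨c, x⟩ ∈ ⟦followed⟧} = {b, c, d, f, h, i, k, l, m}
⟦under g⟧ = {x : ⟨x, g⟩ ∈ ⟦under⟧} = {a, b, d, f, g, i, j, n}
⟦poet⟧ = {a, c, d, e, f, h, i, j, k, l, m}
… ∩ ⟦who c followed⟧ = {a, c, d, e, f, h, i, j, k, l, m} ∩ {b, c, d, f, h, i, k, l, m} = {c, d, f, h, i, k, l, m}
… ∩ ⟦under g⟧ = {c, d, f, h, i, k, l, m} ∩ {a, b, d, f, g, i, j, n} = {d, f, i}
… ∩ ⟦brave⟧ = {d, f, i} ∩ {c, d, f, g, i, l, m, n} = {d, f, i}
… ∩ ⟦black⟧ = {d, f, i} ∩ {c, d, e, h, j, k, l, m} = {d}
So ⟦brave black poet who c followed under g⟧ = {d}.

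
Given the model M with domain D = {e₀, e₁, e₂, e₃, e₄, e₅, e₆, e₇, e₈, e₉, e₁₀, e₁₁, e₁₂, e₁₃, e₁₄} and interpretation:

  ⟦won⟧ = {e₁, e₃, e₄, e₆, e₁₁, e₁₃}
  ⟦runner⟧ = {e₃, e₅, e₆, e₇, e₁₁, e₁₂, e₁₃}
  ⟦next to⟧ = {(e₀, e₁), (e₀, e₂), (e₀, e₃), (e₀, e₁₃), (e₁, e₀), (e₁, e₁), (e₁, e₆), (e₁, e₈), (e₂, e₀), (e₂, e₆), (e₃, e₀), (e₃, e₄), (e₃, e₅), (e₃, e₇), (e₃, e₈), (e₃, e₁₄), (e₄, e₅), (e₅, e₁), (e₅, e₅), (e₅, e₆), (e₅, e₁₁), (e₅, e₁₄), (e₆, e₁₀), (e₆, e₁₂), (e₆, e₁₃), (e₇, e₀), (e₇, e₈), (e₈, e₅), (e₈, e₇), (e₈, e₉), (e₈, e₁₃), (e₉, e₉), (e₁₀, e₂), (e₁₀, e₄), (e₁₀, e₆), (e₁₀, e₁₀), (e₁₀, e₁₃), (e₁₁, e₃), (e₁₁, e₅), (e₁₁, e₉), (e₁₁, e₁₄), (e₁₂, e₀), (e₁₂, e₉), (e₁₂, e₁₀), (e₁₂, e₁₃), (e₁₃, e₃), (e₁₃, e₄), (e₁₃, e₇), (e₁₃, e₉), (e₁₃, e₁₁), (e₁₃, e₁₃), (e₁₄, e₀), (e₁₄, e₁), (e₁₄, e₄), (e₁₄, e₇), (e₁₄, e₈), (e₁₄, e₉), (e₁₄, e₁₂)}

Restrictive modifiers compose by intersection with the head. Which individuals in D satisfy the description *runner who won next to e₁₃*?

{e₆, e₁₃}

⟦who won⟧ = ⟦won⟧ = {e₁, e₃, e₄, e₆, e₁₁, e₁₃}
⟦next to e₁₃⟧ = {x : ⟨x, e₁₃⟩ ∈ ⟦next to⟧} = {e₀, e₆, e₈, e₁₀, e₁₂, e₁₃}
⟦runner⟧ = {e₃, e₅, e₆, e₇, e₁₁, e₁₂, e₁₃}
… ∩ ⟦who won⟧ = {e₃, e₅, e₆, e₇, e₁₁, e₁₂, e₁₃} ∩ {e₁, e₃, e₄, e₆, e₁₁, e₁₃} = {e₃, e₆, e₁₁, e₁₃}
… ∩ ⟦next to e₁₃⟧ = {e₃, e₆, e₁₁, e₁₃} ∩ {e₀, e₆, e₈, e₁₀, e₁₂, e₁₃} = {e₆, e₁₃}
So ⟦runner who won next to e₁₃⟧ = {e₆, e₁₃}.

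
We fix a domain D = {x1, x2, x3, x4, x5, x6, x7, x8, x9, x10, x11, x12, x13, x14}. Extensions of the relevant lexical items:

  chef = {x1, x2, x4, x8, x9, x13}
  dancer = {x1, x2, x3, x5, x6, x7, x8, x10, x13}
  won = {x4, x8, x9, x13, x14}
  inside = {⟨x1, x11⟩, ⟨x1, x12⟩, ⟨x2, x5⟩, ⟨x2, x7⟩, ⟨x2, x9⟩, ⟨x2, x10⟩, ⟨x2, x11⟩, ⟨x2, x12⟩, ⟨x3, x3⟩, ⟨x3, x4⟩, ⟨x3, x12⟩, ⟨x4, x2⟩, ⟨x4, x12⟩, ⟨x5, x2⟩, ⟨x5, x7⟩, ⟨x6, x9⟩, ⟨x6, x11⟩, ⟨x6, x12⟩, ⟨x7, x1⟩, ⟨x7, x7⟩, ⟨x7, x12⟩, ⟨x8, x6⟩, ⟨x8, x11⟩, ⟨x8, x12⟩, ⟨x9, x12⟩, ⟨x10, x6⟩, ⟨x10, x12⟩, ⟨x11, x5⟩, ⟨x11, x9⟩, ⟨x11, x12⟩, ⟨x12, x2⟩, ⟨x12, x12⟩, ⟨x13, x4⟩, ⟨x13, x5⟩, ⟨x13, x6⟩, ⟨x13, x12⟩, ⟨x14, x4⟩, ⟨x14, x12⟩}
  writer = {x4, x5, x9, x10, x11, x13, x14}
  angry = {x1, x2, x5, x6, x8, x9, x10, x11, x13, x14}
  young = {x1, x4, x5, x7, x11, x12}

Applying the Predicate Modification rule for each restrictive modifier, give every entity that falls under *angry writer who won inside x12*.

⟦who won⟧ = ⟦won⟧ = {x4, x8, x9, x13, x14}
⟦inside x12⟧ = {x : ⟨x, x12⟩ ∈ ⟦inside⟧} = {x1, x2, x3, x4, x6, x7, x8, x9, x10, x11, x12, x13, x14}
⟦writer⟧ = {x4, x5, x9, x10, x11, x13, x14}
… ∩ ⟦who won⟧ = {x4, x5, x9, x10, x11, x13, x14} ∩ {x4, x8, x9, x13, x14} = {x4, x9, x13, x14}
… ∩ ⟦inside x12⟧ = {x4, x9, x13, x14} ∩ {x1, x2, x3, x4, x6, x7, x8, x9, x10, x11, x12, x13, x14} = {x4, x9, x13, x14}
… ∩ ⟦angry⟧ = {x4, x9, x13, x14} ∩ {x1, x2, x5, x6, x8, x9, x10, x11, x13, x14} = {x9, x13, x14}
So ⟦angry writer who won inside x12⟧ = {x9, x13, x14}.

{x9, x13, x14}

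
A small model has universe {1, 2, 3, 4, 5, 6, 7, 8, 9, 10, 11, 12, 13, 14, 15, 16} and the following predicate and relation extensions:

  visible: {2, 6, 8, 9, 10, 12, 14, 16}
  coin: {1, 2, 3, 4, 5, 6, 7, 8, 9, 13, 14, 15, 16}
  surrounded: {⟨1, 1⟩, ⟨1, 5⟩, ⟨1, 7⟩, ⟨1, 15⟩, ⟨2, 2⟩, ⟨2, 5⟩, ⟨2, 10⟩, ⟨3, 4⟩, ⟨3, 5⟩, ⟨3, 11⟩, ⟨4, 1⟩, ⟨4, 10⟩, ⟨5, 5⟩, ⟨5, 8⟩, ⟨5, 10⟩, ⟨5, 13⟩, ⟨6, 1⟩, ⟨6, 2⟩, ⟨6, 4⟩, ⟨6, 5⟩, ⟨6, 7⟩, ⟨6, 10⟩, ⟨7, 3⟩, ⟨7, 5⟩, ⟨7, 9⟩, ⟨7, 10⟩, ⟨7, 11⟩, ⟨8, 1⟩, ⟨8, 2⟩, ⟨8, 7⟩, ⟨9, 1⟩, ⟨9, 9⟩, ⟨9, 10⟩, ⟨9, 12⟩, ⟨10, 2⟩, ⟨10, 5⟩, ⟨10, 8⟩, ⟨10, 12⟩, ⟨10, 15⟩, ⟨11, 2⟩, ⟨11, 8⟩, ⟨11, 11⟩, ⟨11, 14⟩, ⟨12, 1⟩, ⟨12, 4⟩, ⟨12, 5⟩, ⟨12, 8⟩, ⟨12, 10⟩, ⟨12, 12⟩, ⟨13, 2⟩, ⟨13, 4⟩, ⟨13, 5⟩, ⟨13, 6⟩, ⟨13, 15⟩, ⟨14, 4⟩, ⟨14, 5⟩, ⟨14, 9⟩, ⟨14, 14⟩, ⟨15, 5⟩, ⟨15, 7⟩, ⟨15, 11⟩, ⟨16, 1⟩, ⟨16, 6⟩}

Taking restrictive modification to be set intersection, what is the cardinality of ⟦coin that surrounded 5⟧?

9

⟦that surrounded 5⟧ = {x : ⟨x, 5⟩ ∈ ⟦surrounded⟧} = {1, 2, 3, 5, 6, 7, 10, 12, 13, 14, 15}
⟦coin⟧ = {1, 2, 3, 4, 5, 6, 7, 8, 9, 13, 14, 15, 16}
… ∩ ⟦that surrounded 5⟧ = {1, 2, 3, 4, 5, 6, 7, 8, 9, 13, 14, 15, 16} ∩ {1, 2, 3, 5, 6, 7, 10, 12, 13, 14, 15} = {1, 2, 3, 5, 6, 7, 13, 14, 15}
⟦coin that surrounded 5⟧ = {1, 2, 3, 5, 6, 7, 13, 14, 15}, so the cardinality is 9.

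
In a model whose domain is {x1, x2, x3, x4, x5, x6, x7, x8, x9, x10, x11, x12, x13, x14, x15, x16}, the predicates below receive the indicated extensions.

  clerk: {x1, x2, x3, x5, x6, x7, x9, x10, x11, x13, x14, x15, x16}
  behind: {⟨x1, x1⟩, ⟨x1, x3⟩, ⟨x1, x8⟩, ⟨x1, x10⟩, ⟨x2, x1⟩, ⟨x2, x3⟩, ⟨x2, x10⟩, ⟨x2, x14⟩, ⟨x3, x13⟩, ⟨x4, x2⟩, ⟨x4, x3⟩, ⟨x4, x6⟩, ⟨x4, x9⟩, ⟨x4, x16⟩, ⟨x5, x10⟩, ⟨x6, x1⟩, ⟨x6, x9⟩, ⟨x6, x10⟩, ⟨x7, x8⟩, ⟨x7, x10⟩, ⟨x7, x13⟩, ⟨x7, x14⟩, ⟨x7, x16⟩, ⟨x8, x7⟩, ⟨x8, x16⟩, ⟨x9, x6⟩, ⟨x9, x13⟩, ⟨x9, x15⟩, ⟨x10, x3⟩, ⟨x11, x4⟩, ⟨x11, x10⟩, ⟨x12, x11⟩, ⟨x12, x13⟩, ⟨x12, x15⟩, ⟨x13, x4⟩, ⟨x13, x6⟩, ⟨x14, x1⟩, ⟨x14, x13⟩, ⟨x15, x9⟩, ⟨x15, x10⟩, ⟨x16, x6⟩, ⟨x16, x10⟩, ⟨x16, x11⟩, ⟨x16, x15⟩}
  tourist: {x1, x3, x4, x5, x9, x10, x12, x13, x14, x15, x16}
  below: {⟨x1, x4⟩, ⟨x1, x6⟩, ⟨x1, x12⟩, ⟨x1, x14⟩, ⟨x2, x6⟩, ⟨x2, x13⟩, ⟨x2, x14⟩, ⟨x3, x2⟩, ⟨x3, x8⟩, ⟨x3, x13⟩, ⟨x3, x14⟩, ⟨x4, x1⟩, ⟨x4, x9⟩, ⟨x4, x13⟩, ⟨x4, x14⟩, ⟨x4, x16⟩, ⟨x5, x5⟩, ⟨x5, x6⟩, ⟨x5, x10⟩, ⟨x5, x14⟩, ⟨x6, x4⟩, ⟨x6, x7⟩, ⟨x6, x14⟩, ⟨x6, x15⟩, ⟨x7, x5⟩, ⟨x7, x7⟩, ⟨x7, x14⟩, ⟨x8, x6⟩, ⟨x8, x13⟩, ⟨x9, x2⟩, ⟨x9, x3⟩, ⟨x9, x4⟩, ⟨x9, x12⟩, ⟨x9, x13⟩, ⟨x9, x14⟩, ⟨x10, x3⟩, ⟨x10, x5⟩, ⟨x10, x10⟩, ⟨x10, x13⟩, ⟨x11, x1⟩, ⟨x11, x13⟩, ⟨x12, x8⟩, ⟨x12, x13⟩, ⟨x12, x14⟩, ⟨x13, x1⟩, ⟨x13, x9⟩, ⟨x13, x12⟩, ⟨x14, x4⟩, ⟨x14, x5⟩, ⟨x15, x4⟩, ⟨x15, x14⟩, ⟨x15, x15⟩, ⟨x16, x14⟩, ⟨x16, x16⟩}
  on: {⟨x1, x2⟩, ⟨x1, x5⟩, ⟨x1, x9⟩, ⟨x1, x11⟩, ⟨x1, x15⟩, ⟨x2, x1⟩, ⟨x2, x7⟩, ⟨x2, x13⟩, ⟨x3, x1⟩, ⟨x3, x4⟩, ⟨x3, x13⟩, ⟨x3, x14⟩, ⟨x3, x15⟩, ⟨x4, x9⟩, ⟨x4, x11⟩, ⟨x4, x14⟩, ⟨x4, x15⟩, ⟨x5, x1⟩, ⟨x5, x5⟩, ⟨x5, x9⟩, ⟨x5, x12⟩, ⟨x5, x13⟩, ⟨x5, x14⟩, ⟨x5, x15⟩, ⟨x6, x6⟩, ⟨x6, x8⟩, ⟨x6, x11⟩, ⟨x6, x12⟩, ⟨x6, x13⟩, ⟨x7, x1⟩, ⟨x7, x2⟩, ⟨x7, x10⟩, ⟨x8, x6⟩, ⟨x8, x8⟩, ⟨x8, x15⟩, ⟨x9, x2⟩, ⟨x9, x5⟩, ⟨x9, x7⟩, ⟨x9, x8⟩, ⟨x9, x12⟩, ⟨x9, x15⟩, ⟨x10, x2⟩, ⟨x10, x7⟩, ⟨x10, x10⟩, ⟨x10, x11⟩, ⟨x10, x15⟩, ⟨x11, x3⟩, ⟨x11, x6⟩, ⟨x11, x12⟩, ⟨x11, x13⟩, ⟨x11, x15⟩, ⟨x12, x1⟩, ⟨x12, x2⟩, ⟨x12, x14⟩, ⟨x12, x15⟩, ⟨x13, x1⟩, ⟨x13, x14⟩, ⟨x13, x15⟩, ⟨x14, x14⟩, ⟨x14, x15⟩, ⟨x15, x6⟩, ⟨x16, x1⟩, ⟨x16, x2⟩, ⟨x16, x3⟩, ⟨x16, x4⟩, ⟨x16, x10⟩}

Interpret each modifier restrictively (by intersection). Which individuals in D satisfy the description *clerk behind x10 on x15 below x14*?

⟦behind x10⟧ = {x : ⟨x, x10⟩ ∈ ⟦behind⟧} = {x1, x2, x5, x6, x7, x11, x15, x16}
⟦on x15⟧ = {x : ⟨x, x15⟩ ∈ ⟦on⟧} = {x1, x3, x4, x5, x8, x9, x10, x11, x12, x13, x14}
⟦below x14⟧ = {x : ⟨x, x14⟩ ∈ ⟦below⟧} = {x1, x2, x3, x4, x5, x6, x7, x9, x12, x15, x16}
⟦clerk⟧ = {x1, x2, x3, x5, x6, x7, x9, x10, x11, x13, x14, x15, x16}
… ∩ ⟦behind x10⟧ = {x1, x2, x3, x5, x6, x7, x9, x10, x11, x13, x14, x15, x16} ∩ {x1, x2, x5, x6, x7, x11, x15, x16} = {x1, x2, x5, x6, x7, x11, x15, x16}
… ∩ ⟦on x15⟧ = {x1, x2, x5, x6, x7, x11, x15, x16} ∩ {x1, x3, x4, x5, x8, x9, x10, x11, x12, x13, x14} = {x1, x5, x11}
… ∩ ⟦below x14⟧ = {x1, x5, x11} ∩ {x1, x2, x3, x4, x5, x6, x7, x9, x12, x15, x16} = {x1, x5}
So ⟦clerk behind x10 on x15 below x14⟧ = {x1, x5}.

{x1, x5}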